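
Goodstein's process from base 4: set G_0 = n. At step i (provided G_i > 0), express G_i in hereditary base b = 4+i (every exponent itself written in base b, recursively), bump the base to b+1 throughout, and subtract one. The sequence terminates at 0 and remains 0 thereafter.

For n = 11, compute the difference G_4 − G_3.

1

i=0: 11 = 2·4 + 3 (b=4); 4→5: 2·5 + 3 = 13; 13−1 = 12
i=1: 12 = 2·5 + 2 (b=5); 5→6: 2·6 + 2 = 14; 14−1 = 13
i=2: 13 = 2·6 + 1 (b=6); 6→7: 2·7 + 1 = 15; 15−1 = 14
i=3: 14 = 2·7 (b=7); 7→8: 2·8 = 16; 16−1 = 15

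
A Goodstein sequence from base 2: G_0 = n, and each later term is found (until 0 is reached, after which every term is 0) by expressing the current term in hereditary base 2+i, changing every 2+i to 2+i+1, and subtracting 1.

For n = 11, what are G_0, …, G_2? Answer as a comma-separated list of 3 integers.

step 0: 11 = 2^(2 + 1) + 2 + 1; sub 3 for 2: 3^(3 + 1) + 3 + 1; = 85; G_1 = 85−1 = 84
step 1: 84 = 3^(3 + 1) + 3; sub 4 for 3: 4^(4 + 1) + 4; = 1028; G_2 = 1028−1 = 1027

11, 84, 1027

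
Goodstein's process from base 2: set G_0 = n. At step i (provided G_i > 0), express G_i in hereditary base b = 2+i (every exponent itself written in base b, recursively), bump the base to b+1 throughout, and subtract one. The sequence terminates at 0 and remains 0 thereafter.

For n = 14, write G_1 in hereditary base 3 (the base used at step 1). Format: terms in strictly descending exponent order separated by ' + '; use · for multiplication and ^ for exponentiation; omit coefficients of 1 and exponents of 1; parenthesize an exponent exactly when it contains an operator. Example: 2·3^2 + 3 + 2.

3^(3 + 1) + 3^3 + 2

i=0: 14 = 2^(2 + 1) + 2^2 + 2 (b=2); 2→3: 3^(3 + 1) + 3^3 + 3 = 111; 111−1 = 110
i=1: 110 = 3^(3 + 1) + 3^3 + 2 (b=3); 3→4: 4^(4 + 1) + 4^4 + 2 = 1282; 1282−1 = 1281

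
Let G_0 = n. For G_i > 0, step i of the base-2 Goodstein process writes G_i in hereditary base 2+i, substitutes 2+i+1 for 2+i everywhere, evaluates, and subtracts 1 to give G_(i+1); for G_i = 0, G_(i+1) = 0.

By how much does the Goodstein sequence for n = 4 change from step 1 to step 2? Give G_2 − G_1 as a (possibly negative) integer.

15

4 —HB2→ 2^2 —bump→ 3^3 = 27 —(−1)→ 26
26 —HB3→ 2·3^2 + 2·3 + 2 —bump→ 2·4^2 + 2·4 + 2 = 42 —(−1)→ 41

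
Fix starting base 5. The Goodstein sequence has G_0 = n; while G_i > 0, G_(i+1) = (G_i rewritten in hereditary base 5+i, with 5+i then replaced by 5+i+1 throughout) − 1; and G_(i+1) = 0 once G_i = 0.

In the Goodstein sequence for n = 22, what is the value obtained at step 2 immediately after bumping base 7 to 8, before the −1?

32

G_0=22  [base 5] 4·5 + 2  →[5↦6]→  4·6 + 2 = 26  −1 ⇒ G_1=25
G_1=25  [base 6] 4·6 + 1  →[6↦7]→  4·7 + 1 = 29  −1 ⇒ G_2=28
G_2=28  [base 7] 4·7  →[7↦8]→  4·8 = 32  −1 ⇒ G_3=31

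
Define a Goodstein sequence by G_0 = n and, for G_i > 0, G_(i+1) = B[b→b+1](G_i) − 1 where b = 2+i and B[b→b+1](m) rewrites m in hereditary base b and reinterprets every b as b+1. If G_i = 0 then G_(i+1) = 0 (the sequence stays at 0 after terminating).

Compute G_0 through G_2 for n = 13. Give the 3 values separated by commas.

[0] 13 ≡ 2^(2 + 1) + 2^2 + 1 (base 2). Lift 3: 109. −1: 108.
[1] 108 ≡ 3^(3 + 1) + 3^3 (base 3). Lift 4: 1280. −1: 1279.

13, 108, 1279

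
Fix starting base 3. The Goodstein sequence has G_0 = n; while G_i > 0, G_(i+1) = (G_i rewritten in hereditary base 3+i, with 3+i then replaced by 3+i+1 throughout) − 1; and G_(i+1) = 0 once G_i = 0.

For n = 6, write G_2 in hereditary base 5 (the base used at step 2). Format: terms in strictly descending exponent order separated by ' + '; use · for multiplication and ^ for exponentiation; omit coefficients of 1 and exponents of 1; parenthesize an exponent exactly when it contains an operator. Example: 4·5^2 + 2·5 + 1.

G_0 = 6. HB_3(6) = 2·3. Bump = 8. G_1 = 7.
G_1 = 7. HB_4(7) = 4 + 3. Bump = 8. G_2 = 7.
G_2 = 7. HB_5(7) = 5 + 2. Bump = 8. G_3 = 7.

5 + 2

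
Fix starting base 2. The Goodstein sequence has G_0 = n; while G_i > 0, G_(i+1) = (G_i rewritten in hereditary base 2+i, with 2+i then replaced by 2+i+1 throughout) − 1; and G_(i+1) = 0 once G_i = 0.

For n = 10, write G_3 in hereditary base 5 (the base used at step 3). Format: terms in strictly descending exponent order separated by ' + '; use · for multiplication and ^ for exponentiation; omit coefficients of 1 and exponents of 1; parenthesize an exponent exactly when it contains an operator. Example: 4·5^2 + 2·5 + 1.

G_0 = 10. HB_2(10) = 2^(2 + 1) + 2. Bump = 84. G_1 = 83.
G_1 = 83. HB_3(83) = 3^(3 + 1) + 2. Bump = 1026. G_2 = 1025.
G_2 = 1025. HB_4(1025) = 4^(4 + 1) + 1. Bump = 15626. G_3 = 15625.

5^(5 + 1)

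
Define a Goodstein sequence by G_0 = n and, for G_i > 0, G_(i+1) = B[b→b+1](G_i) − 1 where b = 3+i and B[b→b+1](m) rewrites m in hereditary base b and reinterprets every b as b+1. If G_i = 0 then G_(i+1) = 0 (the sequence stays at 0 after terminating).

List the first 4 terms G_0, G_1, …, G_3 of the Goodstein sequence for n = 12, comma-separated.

G_0=12  [base 3] 3^2 + 3  →[3↦4]→  4^2 + 4 = 20  −1 ⇒ G_1=19
G_1=19  [base 4] 4^2 + 3  →[4↦5]→  5^2 + 3 = 28  −1 ⇒ G_2=27
G_2=27  [base 5] 5^2 + 2  →[5↦6]→  6^2 + 2 = 38  −1 ⇒ G_3=37

12, 19, 27, 37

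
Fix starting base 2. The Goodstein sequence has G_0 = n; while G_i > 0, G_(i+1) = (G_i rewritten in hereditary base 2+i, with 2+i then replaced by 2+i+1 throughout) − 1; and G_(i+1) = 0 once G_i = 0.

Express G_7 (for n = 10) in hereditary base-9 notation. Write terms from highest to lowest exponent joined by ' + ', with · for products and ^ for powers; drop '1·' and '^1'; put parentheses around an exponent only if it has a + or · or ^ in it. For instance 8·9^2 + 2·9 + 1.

5·9^9 + 5·9^5 + 5·9^4 + 5·9^3 + 5·9^2 + 5·9 + 2

G_0=10  [base 2] 2^(2 + 1) + 2  →[2↦3]→  3^(3 + 1) + 3 = 84  −1 ⇒ G_1=83
G_1=83  [base 3] 3^(3 + 1) + 2  →[3↦4]→  4^(4 + 1) + 2 = 1026  −1 ⇒ G_2=1025
G_2=1025  [base 4] 4^(4 + 1) + 1  →[4↦5]→  5^(5 + 1) + 1 = 15626  −1 ⇒ G_3=15625
G_3=15625  [base 5] 5^(5 + 1)  →[5↦6]→  6^(6 + 1) = 279936  −1 ⇒ G_4=279935
G_4=279935  [base 6] 5·6^6 + 5·6^5 + 5·6^4 + 5·6^3 + 5·6^2 + 5·6 + 5  →[6↦7]→  5·7^7 + 5·7^5 + 5·7^4 + 5·7^3 + 5·7^2 + 5·7 + 5 = 4215755  −1 ⇒ G_5=4215754
G_5=4215754  [base 7] 5·7^7 + 5·7^5 + 5·7^4 + 5·7^3 + 5·7^2 + 5·7 + 4  →[7↦8]→  5·8^8 + 5·8^5 + 5·8^4 + 5·8^3 + 5·8^2 + 5·8 + 4 = 84073324  −1 ⇒ G_6=84073323
G_6=84073323  [base 8] 5·8^8 + 5·8^5 + 5·8^4 + 5·8^3 + 5·8^2 + 5·8 + 3  →[8↦9]→  5·9^9 + 5·9^5 + 5·9^4 + 5·9^3 + 5·9^2 + 5·9 + 3 = 1937434593  −1 ⇒ G_7=1937434592
G_7=1937434592  [base 9] 5·9^9 + 5·9^5 + 5·9^4 + 5·9^3 + 5·9^2 + 5·9 + 2  →[9↦10]→  5·10^10 + 5·10^5 + 5·10^4 + 5·10^3 + 5·10^2 + 5·10 + 2 = 50000555552  −1 ⇒ G_8=50000555551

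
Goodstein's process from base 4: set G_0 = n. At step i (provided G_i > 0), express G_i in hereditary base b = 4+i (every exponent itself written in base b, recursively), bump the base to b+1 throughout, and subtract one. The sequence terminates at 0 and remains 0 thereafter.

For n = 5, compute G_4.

3

5 —HB4→ 4 + 1 —bump→ 5 + 1 = 6 —(−1)→ 5
5 —HB5→ 5 —bump→ 6 = 6 —(−1)→ 5
5 —HB6→ 5 —bump→ 5 = 5 —(−1)→ 4
4 —HB7→ 4 —bump→ 4 = 4 —(−1)→ 3
3 —HB8→ 3 —bump→ 3 = 3 —(−1)→ 2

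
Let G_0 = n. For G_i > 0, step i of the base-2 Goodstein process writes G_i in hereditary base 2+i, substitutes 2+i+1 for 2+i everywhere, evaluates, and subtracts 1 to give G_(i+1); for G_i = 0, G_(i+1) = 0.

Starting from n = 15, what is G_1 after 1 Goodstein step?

111

G_0 = 15. HB_2(15) = 2^(2 + 1) + 2^2 + 2 + 1. Bump = 112. G_1 = 111.
G_1 = 111. HB_3(111) = 3^(3 + 1) + 3^3 + 3. Bump = 1284. G_2 = 1283.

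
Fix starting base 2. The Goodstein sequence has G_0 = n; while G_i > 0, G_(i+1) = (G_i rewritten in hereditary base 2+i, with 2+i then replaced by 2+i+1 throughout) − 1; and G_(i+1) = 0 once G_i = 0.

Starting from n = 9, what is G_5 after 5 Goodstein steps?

2471826

9 —HB2→ 2^(2 + 1) + 1 —bump→ 3^(3 + 1) + 1 = 82 —(−1)→ 81
81 —HB3→ 3^(3 + 1) —bump→ 4^(4 + 1) = 1024 —(−1)→ 1023
1023 —HB4→ 3·4^4 + 3·4^3 + 3·4^2 + 3·4 + 3 —bump→ 3·5^5 + 3·5^3 + 3·5^2 + 3·5 + 3 = 9843 —(−1)→ 9842
9842 —HB5→ 3·5^5 + 3·5^3 + 3·5^2 + 3·5 + 2 —bump→ 3·6^6 + 3·6^3 + 3·6^2 + 3·6 + 2 = 140744 —(−1)→ 140743
140743 —HB6→ 3·6^6 + 3·6^3 + 3·6^2 + 3·6 + 1 —bump→ 3·7^7 + 3·7^3 + 3·7^2 + 3·7 + 1 = 2471827 —(−1)→ 2471826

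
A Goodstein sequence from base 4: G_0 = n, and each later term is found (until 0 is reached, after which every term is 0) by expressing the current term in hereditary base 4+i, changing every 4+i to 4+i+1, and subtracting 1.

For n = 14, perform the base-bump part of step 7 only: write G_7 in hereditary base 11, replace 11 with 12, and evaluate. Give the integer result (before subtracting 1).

26

G_0 = 14. HB_4(14) = 3·4 + 2. Bump = 17. G_1 = 16.
G_1 = 16. HB_5(16) = 3·5 + 1. Bump = 19. G_2 = 18.
G_2 = 18. HB_6(18) = 3·6. Bump = 21. G_3 = 20.
G_3 = 20. HB_7(20) = 2·7 + 6. Bump = 22. G_4 = 21.
G_4 = 21. HB_8(21) = 2·8 + 5. Bump = 23. G_5 = 22.
G_5 = 22. HB_9(22) = 2·9 + 4. Bump = 24. G_6 = 23.
G_6 = 23. HB_10(23) = 2·10 + 3. Bump = 25. G_7 = 24.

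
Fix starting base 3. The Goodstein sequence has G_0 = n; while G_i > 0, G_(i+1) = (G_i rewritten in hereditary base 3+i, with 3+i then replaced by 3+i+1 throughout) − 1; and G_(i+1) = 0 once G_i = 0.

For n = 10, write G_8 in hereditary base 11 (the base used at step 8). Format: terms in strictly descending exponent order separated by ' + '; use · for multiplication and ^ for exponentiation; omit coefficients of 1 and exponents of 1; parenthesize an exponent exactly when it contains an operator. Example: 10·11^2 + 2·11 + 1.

base 3: 10 = 3^2 + 1; at 4: 4^2 + 1 = 17; next = 16
base 4: 16 = 4^2; at 5: 5^2 = 25; next = 24
base 5: 24 = 4·5 + 4; at 6: 4·6 + 4 = 28; next = 27
base 6: 27 = 4·6 + 3; at 7: 4·7 + 3 = 31; next = 30
base 7: 30 = 4·7 + 2; at 8: 4·8 + 2 = 34; next = 33
base 8: 33 = 4·8 + 1; at 9: 4·9 + 1 = 37; next = 36
base 9: 36 = 4·9; at 10: 4·10 = 40; next = 39
base 10: 39 = 3·10 + 9; at 11: 3·11 + 9 = 42; next = 41
base 11: 41 = 3·11 + 8; at 12: 3·12 + 8 = 44; next = 43

3·11 + 8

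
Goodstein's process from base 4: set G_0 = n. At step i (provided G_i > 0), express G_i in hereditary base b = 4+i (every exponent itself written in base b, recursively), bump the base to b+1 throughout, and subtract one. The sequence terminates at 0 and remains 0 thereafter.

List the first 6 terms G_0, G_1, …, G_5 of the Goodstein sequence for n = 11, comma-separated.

11, 12, 13, 14, 15, 15

(0) 11|_4 = 2·4 + 3 ↦ 2·5 + 3|_5 = 13 ⇒ 12
(1) 12|_5 = 2·5 + 2 ↦ 2·6 + 2|_6 = 14 ⇒ 13
(2) 13|_6 = 2·6 + 1 ↦ 2·7 + 1|_7 = 15 ⇒ 14
(3) 14|_7 = 2·7 ↦ 2·8|_8 = 16 ⇒ 15
(4) 15|_8 = 8 + 7 ↦ 9 + 7|_9 = 16 ⇒ 15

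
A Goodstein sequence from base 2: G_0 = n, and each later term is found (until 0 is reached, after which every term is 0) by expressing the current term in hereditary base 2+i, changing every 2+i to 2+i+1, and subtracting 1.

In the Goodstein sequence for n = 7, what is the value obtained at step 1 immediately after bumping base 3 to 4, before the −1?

260

step 0: 7 = 2^2 + 2 + 1; sub 3 for 2: 3^3 + 3 + 1; = 31; G_1 = 31−1 = 30
step 1: 30 = 3^3 + 3; sub 4 for 3: 4^4 + 4; = 260; G_2 = 260−1 = 259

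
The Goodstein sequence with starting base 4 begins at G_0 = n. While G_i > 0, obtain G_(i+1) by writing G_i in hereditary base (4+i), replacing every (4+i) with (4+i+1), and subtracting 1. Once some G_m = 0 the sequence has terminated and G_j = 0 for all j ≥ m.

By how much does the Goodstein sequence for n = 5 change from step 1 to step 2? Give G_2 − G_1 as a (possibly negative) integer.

0

G_0=5  [base 4] 4 + 1  →[4↦5]→  5 + 1 = 6  −1 ⇒ G_1=5
G_1=5  [base 5] 5  →[5↦6]→  6 = 6  −1 ⇒ G_2=5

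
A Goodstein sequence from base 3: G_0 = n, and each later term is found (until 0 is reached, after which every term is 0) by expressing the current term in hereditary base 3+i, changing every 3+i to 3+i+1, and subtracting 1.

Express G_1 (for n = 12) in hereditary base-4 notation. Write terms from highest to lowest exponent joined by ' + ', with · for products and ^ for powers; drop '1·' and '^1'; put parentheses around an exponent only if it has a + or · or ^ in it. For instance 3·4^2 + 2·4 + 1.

4^2 + 3

G_0 = 12. HB_3(12) = 3^2 + 3. Bump = 20. G_1 = 19.
G_1 = 19. HB_4(19) = 4^2 + 3. Bump = 28. G_2 = 27.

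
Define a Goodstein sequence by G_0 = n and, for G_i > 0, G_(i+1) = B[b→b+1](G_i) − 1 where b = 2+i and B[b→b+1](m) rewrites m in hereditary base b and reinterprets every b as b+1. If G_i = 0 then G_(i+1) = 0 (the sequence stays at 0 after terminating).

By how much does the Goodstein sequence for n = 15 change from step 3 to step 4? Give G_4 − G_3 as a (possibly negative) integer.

307841

[0] 15 ≡ 2^(2 + 1) + 2^2 + 2 + 1 (base 2). Lift 3: 112. −1: 111.
[1] 111 ≡ 3^(3 + 1) + 3^3 + 3 (base 3). Lift 4: 1284. −1: 1283.
[2] 1283 ≡ 4^(4 + 1) + 4^4 + 3 (base 4). Lift 5: 18753. −1: 18752.
[3] 18752 ≡ 5^(5 + 1) + 5^5 + 2 (base 5). Lift 6: 326594. −1: 326593.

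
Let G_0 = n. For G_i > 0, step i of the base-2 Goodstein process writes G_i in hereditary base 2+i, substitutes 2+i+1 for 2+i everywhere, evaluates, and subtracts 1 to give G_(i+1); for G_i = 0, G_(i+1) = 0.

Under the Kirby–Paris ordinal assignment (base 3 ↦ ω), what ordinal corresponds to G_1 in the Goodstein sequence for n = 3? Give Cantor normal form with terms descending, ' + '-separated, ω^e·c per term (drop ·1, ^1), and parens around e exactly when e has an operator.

i=0: 3 = 2 + 1 (b=2); 2→3: 3 + 1 = 4; 4−1 = 3
i=1: 3 = 3 (b=3); 3→4: 4 = 4; 4−1 = 3

ω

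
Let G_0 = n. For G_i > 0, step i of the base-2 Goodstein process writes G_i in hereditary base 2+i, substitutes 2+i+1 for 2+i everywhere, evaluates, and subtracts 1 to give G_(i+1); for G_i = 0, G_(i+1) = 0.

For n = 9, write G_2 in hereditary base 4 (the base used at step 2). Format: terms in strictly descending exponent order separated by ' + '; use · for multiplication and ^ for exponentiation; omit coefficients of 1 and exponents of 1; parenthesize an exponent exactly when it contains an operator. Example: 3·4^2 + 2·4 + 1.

3·4^4 + 3·4^3 + 3·4^2 + 3·4 + 3

9 —HB2→ 2^(2 + 1) + 1 —bump→ 3^(3 + 1) + 1 = 82 —(−1)→ 81
81 —HB3→ 3^(3 + 1) —bump→ 4^(4 + 1) = 1024 —(−1)→ 1023
1023 —HB4→ 3·4^4 + 3·4^3 + 3·4^2 + 3·4 + 3 —bump→ 3·5^5 + 3·5^3 + 3·5^2 + 3·5 + 3 = 9843 —(−1)→ 9842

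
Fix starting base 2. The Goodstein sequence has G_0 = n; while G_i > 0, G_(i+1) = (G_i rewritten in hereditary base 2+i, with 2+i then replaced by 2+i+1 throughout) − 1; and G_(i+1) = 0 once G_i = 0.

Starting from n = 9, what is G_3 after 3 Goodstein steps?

9842

[0] 9 ≡ 2^(2 + 1) + 1 (base 2). Lift 3: 82. −1: 81.
[1] 81 ≡ 3^(3 + 1) (base 3). Lift 4: 1024. −1: 1023.
[2] 1023 ≡ 3·4^4 + 3·4^3 + 3·4^2 + 3·4 + 3 (base 4). Lift 5: 9843. −1: 9842.
[3] 9842 ≡ 3·5^5 + 3·5^3 + 3·5^2 + 3·5 + 2 (base 5). Lift 6: 140744. −1: 140743.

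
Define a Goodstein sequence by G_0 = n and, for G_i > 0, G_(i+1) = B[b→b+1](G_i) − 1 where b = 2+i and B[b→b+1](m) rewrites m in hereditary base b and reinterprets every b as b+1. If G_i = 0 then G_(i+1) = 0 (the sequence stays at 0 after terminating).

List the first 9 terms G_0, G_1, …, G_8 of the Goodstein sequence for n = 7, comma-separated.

7, 30, 259, 3127, 46657, 823543, 16777215, 37665879, 77777775

[0] 7 ≡ 2^2 + 2 + 1 (base 2). Lift 3: 31. −1: 30.
[1] 30 ≡ 3^3 + 3 (base 3). Lift 4: 260. −1: 259.
[2] 259 ≡ 4^4 + 3 (base 4). Lift 5: 3128. −1: 3127.
[3] 3127 ≡ 5^5 + 2 (base 5). Lift 6: 46658. −1: 46657.
[4] 46657 ≡ 6^6 + 1 (base 6). Lift 7: 823544. −1: 823543.
[5] 823543 ≡ 7^7 (base 7). Lift 8: 16777216. −1: 16777215.
[6] 16777215 ≡ 7·8^7 + 7·8^6 + 7·8^5 + 7·8^4 + 7·8^3 + 7·8^2 + 7·8 + 7 (base 8). Lift 9: 37665880. −1: 37665879.
[7] 37665879 ≡ 7·9^7 + 7·9^6 + 7·9^5 + 7·9^4 + 7·9^3 + 7·9^2 + 7·9 + 6 (base 9). Lift 10: 77777776. −1: 77777775.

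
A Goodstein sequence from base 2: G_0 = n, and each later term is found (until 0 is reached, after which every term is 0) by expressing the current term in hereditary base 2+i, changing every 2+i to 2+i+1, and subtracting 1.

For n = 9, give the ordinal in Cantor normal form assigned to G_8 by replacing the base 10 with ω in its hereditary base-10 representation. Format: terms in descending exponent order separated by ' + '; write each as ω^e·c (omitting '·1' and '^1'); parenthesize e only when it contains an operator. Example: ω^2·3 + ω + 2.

G_0=9  [base 2] 2^(2 + 1) + 1  →[2↦3]→  3^(3 + 1) + 1 = 82  −1 ⇒ G_1=81
G_1=81  [base 3] 3^(3 + 1)  →[3↦4]→  4^(4 + 1) = 1024  −1 ⇒ G_2=1023
G_2=1023  [base 4] 3·4^4 + 3·4^3 + 3·4^2 + 3·4 + 3  →[4↦5]→  3·5^5 + 3·5^3 + 3·5^2 + 3·5 + 3 = 9843  −1 ⇒ G_3=9842
G_3=9842  [base 5] 3·5^5 + 3·5^3 + 3·5^2 + 3·5 + 2  →[5↦6]→  3·6^6 + 3·6^3 + 3·6^2 + 3·6 + 2 = 140744  −1 ⇒ G_4=140743
G_4=140743  [base 6] 3·6^6 + 3·6^3 + 3·6^2 + 3·6 + 1  →[6↦7]→  3·7^7 + 3·7^3 + 3·7^2 + 3·7 + 1 = 2471827  −1 ⇒ G_5=2471826
G_5=2471826  [base 7] 3·7^7 + 3·7^3 + 3·7^2 + 3·7  →[7↦8]→  3·8^8 + 3·8^3 + 3·8^2 + 3·8 = 50333400  −1 ⇒ G_6=50333399
G_6=50333399  [base 8] 3·8^8 + 3·8^3 + 3·8^2 + 2·8 + 7  →[8↦9]→  3·9^9 + 3·9^3 + 3·9^2 + 2·9 + 7 = 1162263922  −1 ⇒ G_7=1162263921
G_7=1162263921  [base 9] 3·9^9 + 3·9^3 + 3·9^2 + 2·9 + 6  →[9↦10]→  3·10^10 + 3·10^3 + 3·10^2 + 2·10 + 6 = 30000003326  −1 ⇒ G_8=30000003325

ω^ω·3 + ω^3·3 + ω^2·3 + ω·2 + 5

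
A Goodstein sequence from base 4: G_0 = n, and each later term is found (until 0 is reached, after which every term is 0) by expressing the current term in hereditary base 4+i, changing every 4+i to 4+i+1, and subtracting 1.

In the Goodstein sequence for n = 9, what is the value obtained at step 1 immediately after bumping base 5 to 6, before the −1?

12

G_0=9  [base 4] 2·4 + 1  →[4↦5]→  2·5 + 1 = 11  −1 ⇒ G_1=10
G_1=10  [base 5] 2·5  →[5↦6]→  2·6 = 12  −1 ⇒ G_2=11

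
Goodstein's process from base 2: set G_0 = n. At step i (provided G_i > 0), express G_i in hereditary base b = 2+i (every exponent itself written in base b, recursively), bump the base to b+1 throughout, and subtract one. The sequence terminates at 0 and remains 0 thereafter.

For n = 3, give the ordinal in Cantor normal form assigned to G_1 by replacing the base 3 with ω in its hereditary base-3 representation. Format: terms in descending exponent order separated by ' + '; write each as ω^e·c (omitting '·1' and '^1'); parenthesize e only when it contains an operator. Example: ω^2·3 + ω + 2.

ω

(0) 3|_2 = 2 + 1 ↦ 3 + 1|_3 = 4 ⇒ 3
(1) 3|_3 = 3 ↦ 4|_4 = 4 ⇒ 3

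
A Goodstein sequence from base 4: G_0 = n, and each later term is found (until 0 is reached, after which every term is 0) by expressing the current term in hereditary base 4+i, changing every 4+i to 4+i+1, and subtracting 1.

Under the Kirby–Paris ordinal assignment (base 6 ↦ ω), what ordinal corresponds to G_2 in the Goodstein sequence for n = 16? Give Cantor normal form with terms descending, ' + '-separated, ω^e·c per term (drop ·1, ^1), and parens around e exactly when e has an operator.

base 4: 16 = 4^2; at 5: 5^2 = 25; next = 24
base 5: 24 = 4·5 + 4; at 6: 4·6 + 4 = 28; next = 27
base 6: 27 = 4·6 + 3; at 7: 4·7 + 3 = 31; next = 30

ω·4 + 3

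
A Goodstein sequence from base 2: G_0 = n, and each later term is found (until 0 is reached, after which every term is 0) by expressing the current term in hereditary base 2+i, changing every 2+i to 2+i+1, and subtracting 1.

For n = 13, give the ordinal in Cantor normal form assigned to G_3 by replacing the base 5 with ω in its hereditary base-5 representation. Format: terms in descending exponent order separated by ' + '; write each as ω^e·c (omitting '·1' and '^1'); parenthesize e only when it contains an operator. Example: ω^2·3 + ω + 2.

i=0: 13 = 2^(2 + 1) + 2^2 + 1 (b=2); 2→3: 3^(3 + 1) + 3^3 + 1 = 109; 109−1 = 108
i=1: 108 = 3^(3 + 1) + 3^3 (b=3); 3→4: 4^(4 + 1) + 4^4 = 1280; 1280−1 = 1279
i=2: 1279 = 4^(4 + 1) + 3·4^3 + 3·4^2 + 3·4 + 3 (b=4); 4→5: 5^(5 + 1) + 3·5^3 + 3·5^2 + 3·5 + 3 = 16093; 16093−1 = 16092
i=3: 16092 = 5^(5 + 1) + 3·5^3 + 3·5^2 + 3·5 + 2 (b=5); 5→6: 6^(6 + 1) + 3·6^3 + 3·6^2 + 3·6 + 2 = 280712; 280712−1 = 280711

ω^(ω + 1) + ω^3·3 + ω^2·3 + ω·3 + 2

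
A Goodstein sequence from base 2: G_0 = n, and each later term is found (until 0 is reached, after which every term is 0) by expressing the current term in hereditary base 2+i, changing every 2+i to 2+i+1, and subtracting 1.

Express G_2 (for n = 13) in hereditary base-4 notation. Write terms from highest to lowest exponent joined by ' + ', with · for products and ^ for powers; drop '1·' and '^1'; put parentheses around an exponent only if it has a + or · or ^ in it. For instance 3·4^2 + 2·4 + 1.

G_0 = 13. HB_2(13) = 2^(2 + 1) + 2^2 + 1. Bump = 109. G_1 = 108.
G_1 = 108. HB_3(108) = 3^(3 + 1) + 3^3. Bump = 1280. G_2 = 1279.
G_2 = 1279. HB_4(1279) = 4^(4 + 1) + 3·4^3 + 3·4^2 + 3·4 + 3. Bump = 16093. G_3 = 16092.

4^(4 + 1) + 3·4^3 + 3·4^2 + 3·4 + 3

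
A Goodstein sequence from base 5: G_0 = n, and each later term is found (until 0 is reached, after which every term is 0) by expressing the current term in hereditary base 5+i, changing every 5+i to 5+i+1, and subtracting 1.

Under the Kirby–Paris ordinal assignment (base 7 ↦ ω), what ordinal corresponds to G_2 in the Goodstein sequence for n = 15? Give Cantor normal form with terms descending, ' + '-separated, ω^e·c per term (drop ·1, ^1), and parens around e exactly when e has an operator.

ω·2 + 4

15 —HB5→ 3·5 —bump→ 3·6 = 18 —(−1)→ 17
17 —HB6→ 2·6 + 5 —bump→ 2·7 + 5 = 19 —(−1)→ 18
18 —HB7→ 2·7 + 4 —bump→ 2·8 + 4 = 20 —(−1)→ 19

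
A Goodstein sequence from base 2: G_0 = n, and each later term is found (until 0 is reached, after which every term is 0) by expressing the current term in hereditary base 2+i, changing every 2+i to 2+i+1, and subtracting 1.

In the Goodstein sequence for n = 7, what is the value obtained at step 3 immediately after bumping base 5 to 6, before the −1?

base 2: 7 = 2^2 + 2 + 1; at 3: 3^3 + 3 + 1 = 31; next = 30
base 3: 30 = 3^3 + 3; at 4: 4^4 + 4 = 260; next = 259
base 4: 259 = 4^4 + 3; at 5: 5^5 + 3 = 3128; next = 3127

46658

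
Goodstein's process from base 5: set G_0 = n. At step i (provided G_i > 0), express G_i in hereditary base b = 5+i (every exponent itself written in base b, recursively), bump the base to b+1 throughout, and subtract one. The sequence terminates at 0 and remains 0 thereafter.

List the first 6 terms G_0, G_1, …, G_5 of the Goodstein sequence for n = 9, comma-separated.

9, 9, 9, 9, 9, 9

9 —HB5→ 5 + 4 —bump→ 6 + 4 = 10 —(−1)→ 9
9 —HB6→ 6 + 3 —bump→ 7 + 3 = 10 —(−1)→ 9
9 —HB7→ 7 + 2 —bump→ 8 + 2 = 10 —(−1)→ 9
9 —HB8→ 8 + 1 —bump→ 9 + 1 = 10 —(−1)→ 9
9 —HB9→ 9 —bump→ 10 = 10 —(−1)→ 9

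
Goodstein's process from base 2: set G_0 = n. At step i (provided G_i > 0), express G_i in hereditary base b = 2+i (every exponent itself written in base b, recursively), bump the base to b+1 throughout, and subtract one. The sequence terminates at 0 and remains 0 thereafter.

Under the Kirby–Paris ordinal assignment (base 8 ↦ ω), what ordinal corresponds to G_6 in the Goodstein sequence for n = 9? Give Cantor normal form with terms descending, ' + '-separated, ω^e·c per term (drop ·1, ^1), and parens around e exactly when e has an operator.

(0) 9|_2 = 2^(2 + 1) + 1 ↦ 3^(3 + 1) + 1|_3 = 82 ⇒ 81
(1) 81|_3 = 3^(3 + 1) ↦ 4^(4 + 1)|_4 = 1024 ⇒ 1023
(2) 1023|_4 = 3·4^4 + 3·4^3 + 3·4^2 + 3·4 + 3 ↦ 3·5^5 + 3·5^3 + 3·5^2 + 3·5 + 3|_5 = 9843 ⇒ 9842
(3) 9842|_5 = 3·5^5 + 3·5^3 + 3·5^2 + 3·5 + 2 ↦ 3·6^6 + 3·6^3 + 3·6^2 + 3·6 + 2|_6 = 140744 ⇒ 140743
(4) 140743|_6 = 3·6^6 + 3·6^3 + 3·6^2 + 3·6 + 1 ↦ 3·7^7 + 3·7^3 + 3·7^2 + 3·7 + 1|_7 = 2471827 ⇒ 2471826
(5) 2471826|_7 = 3·7^7 + 3·7^3 + 3·7^2 + 3·7 ↦ 3·8^8 + 3·8^3 + 3·8^2 + 3·8|_8 = 50333400 ⇒ 50333399

ω^ω·3 + ω^3·3 + ω^2·3 + ω·2 + 7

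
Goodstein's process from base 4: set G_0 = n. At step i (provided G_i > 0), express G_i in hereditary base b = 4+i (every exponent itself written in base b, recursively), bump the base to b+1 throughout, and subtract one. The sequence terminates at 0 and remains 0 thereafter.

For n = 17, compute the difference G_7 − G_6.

step 0: 17 = 4^2 + 1; sub 5 for 4: 5^2 + 1; = 26; G_1 = 26−1 = 25
step 1: 25 = 5^2; sub 6 for 5: 6^2; = 36; G_2 = 36−1 = 35
step 2: 35 = 5·6 + 5; sub 7 for 6: 5·7 + 5; = 40; G_3 = 40−1 = 39
step 3: 39 = 5·7 + 4; sub 8 for 7: 5·8 + 4; = 44; G_4 = 44−1 = 43
step 4: 43 = 5·8 + 3; sub 9 for 8: 5·9 + 3; = 48; G_5 = 48−1 = 47
step 5: 47 = 5·9 + 2; sub 10 for 9: 5·10 + 2; = 52; G_6 = 52−1 = 51
step 6: 51 = 5·10 + 1; sub 11 for 10: 5·11 + 1; = 56; G_7 = 56−1 = 55

4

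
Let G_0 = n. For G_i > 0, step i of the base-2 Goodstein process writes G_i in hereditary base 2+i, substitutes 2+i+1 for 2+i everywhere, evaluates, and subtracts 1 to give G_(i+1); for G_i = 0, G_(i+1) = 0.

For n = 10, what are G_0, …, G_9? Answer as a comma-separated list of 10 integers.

10, 83, 1025, 15625, 279935, 4215754, 84073323, 1937434592, 50000555551, 1426559238830

G_0 = 10. HB_2(10) = 2^(2 + 1) + 2. Bump = 84. G_1 = 83.
G_1 = 83. HB_3(83) = 3^(3 + 1) + 2. Bump = 1026. G_2 = 1025.
G_2 = 1025. HB_4(1025) = 4^(4 + 1) + 1. Bump = 15626. G_3 = 15625.
G_3 = 15625. HB_5(15625) = 5^(5 + 1). Bump = 279936. G_4 = 279935.
G_4 = 279935. HB_6(279935) = 5·6^6 + 5·6^5 + 5·6^4 + 5·6^3 + 5·6^2 + 5·6 + 5. Bump = 4215755. G_5 = 4215754.
G_5 = 4215754. HB_7(4215754) = 5·7^7 + 5·7^5 + 5·7^4 + 5·7^3 + 5·7^2 + 5·7 + 4. Bump = 84073324. G_6 = 84073323.
G_6 = 84073323. HB_8(84073323) = 5·8^8 + 5·8^5 + 5·8^4 + 5·8^3 + 5·8^2 + 5·8 + 3. Bump = 1937434593. G_7 = 1937434592.
G_7 = 1937434592. HB_9(1937434592) = 5·9^9 + 5·9^5 + 5·9^4 + 5·9^3 + 5·9^2 + 5·9 + 2. Bump = 50000555552. G_8 = 50000555551.
G_8 = 50000555551. HB_10(50000555551) = 5·10^10 + 5·10^5 + 5·10^4 + 5·10^3 + 5·10^2 + 5·10 + 1. Bump = 1426559238831. G_9 = 1426559238830.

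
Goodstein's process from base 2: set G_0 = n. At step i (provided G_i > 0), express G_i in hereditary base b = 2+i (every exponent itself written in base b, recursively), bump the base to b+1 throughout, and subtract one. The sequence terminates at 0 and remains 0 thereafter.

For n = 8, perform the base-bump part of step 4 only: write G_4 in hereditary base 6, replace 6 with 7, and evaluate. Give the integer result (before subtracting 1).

1647196

[0] 8 ≡ 2^(2 + 1) (base 2). Lift 3: 81. −1: 80.
[1] 80 ≡ 2·3^3 + 2·3^2 + 2·3 + 2 (base 3). Lift 4: 554. −1: 553.
[2] 553 ≡ 2·4^4 + 2·4^2 + 2·4 + 1 (base 4). Lift 5: 6311. −1: 6310.
[3] 6310 ≡ 2·5^5 + 2·5^2 + 2·5 (base 5). Lift 6: 93396. −1: 93395.
[4] 93395 ≡ 2·6^6 + 2·6^2 + 6 + 5 (base 6). Lift 7: 1647196. −1: 1647195.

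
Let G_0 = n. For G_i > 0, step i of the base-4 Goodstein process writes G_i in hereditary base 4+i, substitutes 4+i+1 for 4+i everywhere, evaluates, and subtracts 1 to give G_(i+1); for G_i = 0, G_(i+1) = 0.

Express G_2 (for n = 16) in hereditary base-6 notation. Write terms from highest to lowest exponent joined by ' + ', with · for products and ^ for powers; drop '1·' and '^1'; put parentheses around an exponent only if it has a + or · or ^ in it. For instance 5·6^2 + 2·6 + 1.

4·6 + 3

base 4: 16 = 4^2; at 5: 5^2 = 25; next = 24
base 5: 24 = 4·5 + 4; at 6: 4·6 + 4 = 28; next = 27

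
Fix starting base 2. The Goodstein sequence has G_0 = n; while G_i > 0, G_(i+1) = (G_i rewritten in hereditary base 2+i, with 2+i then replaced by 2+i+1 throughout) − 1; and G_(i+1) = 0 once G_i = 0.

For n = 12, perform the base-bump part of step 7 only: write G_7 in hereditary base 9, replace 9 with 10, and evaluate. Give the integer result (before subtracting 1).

100000000212

G_0 = 12. HB_2(12) = 2^(2 + 1) + 2^2. Bump = 108. G_1 = 107.
G_1 = 107. HB_3(107) = 3^(3 + 1) + 2·3^2 + 2·3 + 2. Bump = 1066. G_2 = 1065.
G_2 = 1065. HB_4(1065) = 4^(4 + 1) + 2·4^2 + 2·4 + 1. Bump = 15686. G_3 = 15685.
G_3 = 15685. HB_5(15685) = 5^(5 + 1) + 2·5^2 + 2·5. Bump = 280020. G_4 = 280019.
G_4 = 280019. HB_6(280019) = 6^(6 + 1) + 2·6^2 + 6 + 5. Bump = 5764911. G_5 = 5764910.
G_5 = 5764910. HB_7(5764910) = 7^(7 + 1) + 2·7^2 + 7 + 4. Bump = 134217868. G_6 = 134217867.
G_6 = 134217867. HB_8(134217867) = 8^(8 + 1) + 2·8^2 + 8 + 3. Bump = 3486784575. G_7 = 3486784574.
G_7 = 3486784574. HB_9(3486784574) = 9^(9 + 1) + 2·9^2 + 9 + 2. Bump = 100000000212. G_8 = 100000000211.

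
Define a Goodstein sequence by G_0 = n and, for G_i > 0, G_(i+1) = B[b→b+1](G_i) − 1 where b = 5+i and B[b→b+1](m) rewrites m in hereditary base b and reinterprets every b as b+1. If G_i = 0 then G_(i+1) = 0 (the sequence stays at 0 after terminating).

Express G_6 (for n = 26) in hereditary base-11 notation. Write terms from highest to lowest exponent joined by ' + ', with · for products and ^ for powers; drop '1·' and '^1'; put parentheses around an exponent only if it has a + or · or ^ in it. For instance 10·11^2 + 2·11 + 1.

[0] 26 ≡ 5^2 + 1 (base 5). Lift 6: 37. −1: 36.
[1] 36 ≡ 6^2 (base 6). Lift 7: 49. −1: 48.
[2] 48 ≡ 6·7 + 6 (base 7). Lift 8: 54. −1: 53.
[3] 53 ≡ 6·8 + 5 (base 8). Lift 9: 59. −1: 58.
[4] 58 ≡ 6·9 + 4 (base 9). Lift 10: 64. −1: 63.
[5] 63 ≡ 6·10 + 3 (base 10). Lift 11: 69. −1: 68.
[6] 68 ≡ 6·11 + 2 (base 11). Lift 12: 74. −1: 73.

6·11 + 2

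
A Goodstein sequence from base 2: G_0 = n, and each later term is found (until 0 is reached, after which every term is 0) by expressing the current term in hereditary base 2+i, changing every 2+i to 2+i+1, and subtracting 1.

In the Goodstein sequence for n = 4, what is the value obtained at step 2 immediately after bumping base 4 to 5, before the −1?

61

[0] 4 ≡ 2^2 (base 2). Lift 3: 27. −1: 26.
[1] 26 ≡ 2·3^2 + 2·3 + 2 (base 3). Lift 4: 42. −1: 41.
[2] 41 ≡ 2·4^2 + 2·4 + 1 (base 4). Lift 5: 61. −1: 60.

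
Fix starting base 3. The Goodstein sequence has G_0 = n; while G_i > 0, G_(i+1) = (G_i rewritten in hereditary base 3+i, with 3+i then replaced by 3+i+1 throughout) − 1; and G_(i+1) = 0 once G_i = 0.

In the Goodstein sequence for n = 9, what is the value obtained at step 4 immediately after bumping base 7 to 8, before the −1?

24

step 0: 9 = 3^2; sub 4 for 3: 4^2; = 16; G_1 = 16−1 = 15
step 1: 15 = 3·4 + 3; sub 5 for 4: 3·5 + 3; = 18; G_2 = 18−1 = 17
step 2: 17 = 3·5 + 2; sub 6 for 5: 3·6 + 2; = 20; G_3 = 20−1 = 19
step 3: 19 = 3·6 + 1; sub 7 for 6: 3·7 + 1; = 22; G_4 = 22−1 = 21
step 4: 21 = 3·7; sub 8 for 7: 3·8; = 24; G_5 = 24−1 = 23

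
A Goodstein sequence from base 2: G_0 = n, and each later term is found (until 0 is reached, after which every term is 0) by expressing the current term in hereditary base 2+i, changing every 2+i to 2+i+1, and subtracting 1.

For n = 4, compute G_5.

[0] 4 ≡ 2^2 (base 2). Lift 3: 27. −1: 26.
[1] 26 ≡ 2·3^2 + 2·3 + 2 (base 3). Lift 4: 42. −1: 41.
[2] 41 ≡ 2·4^2 + 2·4 + 1 (base 4). Lift 5: 61. −1: 60.
[3] 60 ≡ 2·5^2 + 2·5 (base 5). Lift 6: 84. −1: 83.
[4] 83 ≡ 2·6^2 + 6 + 5 (base 6). Lift 7: 110. −1: 109.
[5] 109 ≡ 2·7^2 + 7 + 4 (base 7). Lift 8: 140. −1: 139.

109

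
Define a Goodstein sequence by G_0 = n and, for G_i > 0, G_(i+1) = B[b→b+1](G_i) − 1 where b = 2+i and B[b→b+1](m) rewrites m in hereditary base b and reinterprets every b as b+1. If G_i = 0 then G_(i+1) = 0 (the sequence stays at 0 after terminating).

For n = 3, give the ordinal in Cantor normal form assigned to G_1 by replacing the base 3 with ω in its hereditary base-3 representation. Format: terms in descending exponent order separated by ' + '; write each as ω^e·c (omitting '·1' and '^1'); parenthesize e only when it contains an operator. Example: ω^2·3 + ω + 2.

step 0: 3 = 2 + 1; sub 3 for 2: 3 + 1; = 4; G_1 = 4−1 = 3
step 1: 3 = 3; sub 4 for 3: 4; = 4; G_2 = 4−1 = 3

ω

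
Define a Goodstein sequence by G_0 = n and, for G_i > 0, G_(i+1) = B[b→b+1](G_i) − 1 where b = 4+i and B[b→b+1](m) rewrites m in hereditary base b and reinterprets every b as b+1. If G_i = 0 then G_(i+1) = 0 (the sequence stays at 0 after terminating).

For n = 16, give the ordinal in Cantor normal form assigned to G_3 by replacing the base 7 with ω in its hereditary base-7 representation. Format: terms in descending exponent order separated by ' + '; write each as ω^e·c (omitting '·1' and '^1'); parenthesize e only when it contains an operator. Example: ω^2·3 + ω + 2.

ω·4 + 2

[0] 16 ≡ 4^2 (base 4). Lift 5: 25. −1: 24.
[1] 24 ≡ 4·5 + 4 (base 5). Lift 6: 28. −1: 27.
[2] 27 ≡ 4·6 + 3 (base 6). Lift 7: 31. −1: 30.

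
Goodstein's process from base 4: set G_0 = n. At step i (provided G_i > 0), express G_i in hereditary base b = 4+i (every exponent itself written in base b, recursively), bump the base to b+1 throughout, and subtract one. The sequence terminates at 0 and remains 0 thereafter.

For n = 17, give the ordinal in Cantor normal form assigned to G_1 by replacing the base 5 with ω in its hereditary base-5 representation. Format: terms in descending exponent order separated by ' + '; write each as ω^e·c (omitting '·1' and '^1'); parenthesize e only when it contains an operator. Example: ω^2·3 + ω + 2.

ω^2

[0] 17 ≡ 4^2 + 1 (base 4). Lift 5: 26. −1: 25.
[1] 25 ≡ 5^2 (base 5). Lift 6: 36. −1: 35.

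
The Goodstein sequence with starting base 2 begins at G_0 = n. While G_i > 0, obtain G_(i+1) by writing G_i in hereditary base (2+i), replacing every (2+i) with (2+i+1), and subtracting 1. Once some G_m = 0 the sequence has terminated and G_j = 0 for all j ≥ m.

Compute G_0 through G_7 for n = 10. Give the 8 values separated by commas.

step 0: 10 = 2^(2 + 1) + 2; sub 3 for 2: 3^(3 + 1) + 3; = 84; G_1 = 84−1 = 83
step 1: 83 = 3^(3 + 1) + 2; sub 4 for 3: 4^(4 + 1) + 2; = 1026; G_2 = 1026−1 = 1025
step 2: 1025 = 4^(4 + 1) + 1; sub 5 for 4: 5^(5 + 1) + 1; = 15626; G_3 = 15626−1 = 15625
step 3: 15625 = 5^(5 + 1); sub 6 for 5: 6^(6 + 1); = 279936; G_4 = 279936−1 = 279935
step 4: 279935 = 5·6^6 + 5·6^5 + 5·6^4 + 5·6^3 + 5·6^2 + 5·6 + 5; sub 7 for 6: 5·7^7 + 5·7^5 + 5·7^4 + 5·7^3 + 5·7^2 + 5·7 + 5; = 4215755; G_5 = 4215755−1 = 4215754
step 5: 4215754 = 5·7^7 + 5·7^5 + 5·7^4 + 5·7^3 + 5·7^2 + 5·7 + 4; sub 8 for 7: 5·8^8 + 5·8^5 + 5·8^4 + 5·8^3 + 5·8^2 + 5·8 + 4; = 84073324; G_6 = 84073324−1 = 84073323
step 6: 84073323 = 5·8^8 + 5·8^5 + 5·8^4 + 5·8^3 + 5·8^2 + 5·8 + 3; sub 9 for 8: 5·9^9 + 5·9^5 + 5·9^4 + 5·9^3 + 5·9^2 + 5·9 + 3; = 1937434593; G_7 = 1937434593−1 = 1937434592

10, 83, 1025, 15625, 279935, 4215754, 84073323, 1937434592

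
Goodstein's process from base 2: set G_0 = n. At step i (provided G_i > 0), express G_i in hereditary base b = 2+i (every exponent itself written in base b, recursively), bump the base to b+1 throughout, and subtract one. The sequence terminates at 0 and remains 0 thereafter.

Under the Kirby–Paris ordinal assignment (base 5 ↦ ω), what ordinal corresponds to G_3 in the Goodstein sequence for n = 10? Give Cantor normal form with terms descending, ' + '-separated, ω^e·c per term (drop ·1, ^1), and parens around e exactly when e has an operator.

ω^(ω + 1)

base 2: 10 = 2^(2 + 1) + 2; at 3: 3^(3 + 1) + 3 = 84; next = 83
base 3: 83 = 3^(3 + 1) + 2; at 4: 4^(4 + 1) + 2 = 1026; next = 1025
base 4: 1025 = 4^(4 + 1) + 1; at 5: 5^(5 + 1) + 1 = 15626; next = 15625
base 5: 15625 = 5^(5 + 1); at 6: 6^(6 + 1) = 279936; next = 279935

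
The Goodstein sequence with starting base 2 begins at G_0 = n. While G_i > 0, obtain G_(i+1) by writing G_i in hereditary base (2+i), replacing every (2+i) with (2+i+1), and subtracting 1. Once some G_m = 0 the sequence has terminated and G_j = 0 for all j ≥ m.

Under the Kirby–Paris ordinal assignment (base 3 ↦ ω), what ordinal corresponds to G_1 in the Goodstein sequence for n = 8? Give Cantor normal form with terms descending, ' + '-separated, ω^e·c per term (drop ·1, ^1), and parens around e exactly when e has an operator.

i=0: 8 = 2^(2 + 1) (b=2); 2→3: 3^(3 + 1) = 81; 81−1 = 80
i=1: 80 = 2·3^3 + 2·3^2 + 2·3 + 2 (b=3); 3→4: 2·4^4 + 2·4^2 + 2·4 + 2 = 554; 554−1 = 553

ω^ω·2 + ω^2·2 + ω·2 + 2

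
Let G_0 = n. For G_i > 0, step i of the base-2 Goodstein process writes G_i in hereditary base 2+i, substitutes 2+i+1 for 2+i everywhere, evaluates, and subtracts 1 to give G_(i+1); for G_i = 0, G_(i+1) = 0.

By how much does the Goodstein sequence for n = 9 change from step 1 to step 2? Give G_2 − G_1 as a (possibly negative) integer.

942

9 —HB2→ 2^(2 + 1) + 1 —bump→ 3^(3 + 1) + 1 = 82 —(−1)→ 81
81 —HB3→ 3^(3 + 1) —bump→ 4^(4 + 1) = 1024 —(−1)→ 1023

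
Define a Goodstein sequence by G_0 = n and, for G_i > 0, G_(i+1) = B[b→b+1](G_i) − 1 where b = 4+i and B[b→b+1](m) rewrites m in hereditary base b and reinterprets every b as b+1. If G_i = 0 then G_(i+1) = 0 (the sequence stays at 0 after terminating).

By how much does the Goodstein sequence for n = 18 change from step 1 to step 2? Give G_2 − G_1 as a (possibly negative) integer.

10

18 —HB4→ 4^2 + 2 —bump→ 5^2 + 2 = 27 —(−1)→ 26
26 —HB5→ 5^2 + 1 —bump→ 6^2 + 1 = 37 —(−1)→ 36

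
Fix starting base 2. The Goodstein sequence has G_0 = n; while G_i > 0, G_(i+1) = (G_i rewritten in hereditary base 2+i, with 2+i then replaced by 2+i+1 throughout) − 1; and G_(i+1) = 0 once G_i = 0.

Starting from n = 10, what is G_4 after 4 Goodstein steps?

279935

(0) 10|_2 = 2^(2 + 1) + 2 ↦ 3^(3 + 1) + 3|_3 = 84 ⇒ 83
(1) 83|_3 = 3^(3 + 1) + 2 ↦ 4^(4 + 1) + 2|_4 = 1026 ⇒ 1025
(2) 1025|_4 = 4^(4 + 1) + 1 ↦ 5^(5 + 1) + 1|_5 = 15626 ⇒ 15625
(3) 15625|_5 = 5^(5 + 1) ↦ 6^(6 + 1)|_6 = 279936 ⇒ 279935
(4) 279935|_6 = 5·6^6 + 5·6^5 + 5·6^4 + 5·6^3 + 5·6^2 + 5·6 + 5 ↦ 5·7^7 + 5·7^5 + 5·7^4 + 5·7^3 + 5·7^2 + 5·7 + 5|_7 = 4215755 ⇒ 4215754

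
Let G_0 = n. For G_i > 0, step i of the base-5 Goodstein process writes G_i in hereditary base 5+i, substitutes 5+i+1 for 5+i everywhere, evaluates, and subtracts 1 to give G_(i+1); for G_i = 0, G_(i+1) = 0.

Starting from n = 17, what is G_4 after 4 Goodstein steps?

17 —HB5→ 3·5 + 2 —bump→ 3·6 + 2 = 20 —(−1)→ 19
19 —HB6→ 3·6 + 1 —bump→ 3·7 + 1 = 22 —(−1)→ 21
21 —HB7→ 3·7 —bump→ 3·8 = 24 —(−1)→ 23
23 —HB8→ 2·8 + 7 —bump→ 2·9 + 7 = 25 —(−1)→ 24

24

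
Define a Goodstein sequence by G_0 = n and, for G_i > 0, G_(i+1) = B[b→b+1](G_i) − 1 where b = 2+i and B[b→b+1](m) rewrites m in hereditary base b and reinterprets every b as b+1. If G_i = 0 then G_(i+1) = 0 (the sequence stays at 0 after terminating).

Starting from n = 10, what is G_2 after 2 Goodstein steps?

1025

[0] 10 ≡ 2^(2 + 1) + 2 (base 2). Lift 3: 84. −1: 83.
[1] 83 ≡ 3^(3 + 1) + 2 (base 3). Lift 4: 1026. −1: 1025.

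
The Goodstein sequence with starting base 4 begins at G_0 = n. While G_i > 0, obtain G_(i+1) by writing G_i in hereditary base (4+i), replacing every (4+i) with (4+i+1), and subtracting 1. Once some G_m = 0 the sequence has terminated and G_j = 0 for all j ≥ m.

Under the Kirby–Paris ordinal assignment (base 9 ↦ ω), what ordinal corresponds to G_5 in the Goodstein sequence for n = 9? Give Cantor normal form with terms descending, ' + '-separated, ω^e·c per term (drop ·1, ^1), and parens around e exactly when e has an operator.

ω + 2

[0] 9 ≡ 2·4 + 1 (base 4). Lift 5: 11. −1: 10.
[1] 10 ≡ 2·5 (base 5). Lift 6: 12. −1: 11.
[2] 11 ≡ 6 + 5 (base 6). Lift 7: 12. −1: 11.
[3] 11 ≡ 7 + 4 (base 7). Lift 8: 12. −1: 11.
[4] 11 ≡ 8 + 3 (base 8). Lift 9: 12. −1: 11.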